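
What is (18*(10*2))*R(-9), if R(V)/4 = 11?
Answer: 15840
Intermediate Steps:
R(V) = 44 (R(V) = 4*11 = 44)
(18*(10*2))*R(-9) = (18*(10*2))*44 = (18*20)*44 = 360*44 = 15840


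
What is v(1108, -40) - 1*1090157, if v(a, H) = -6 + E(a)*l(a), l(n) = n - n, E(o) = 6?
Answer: -1090163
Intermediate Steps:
l(n) = 0
v(a, H) = -6 (v(a, H) = -6 + 6*0 = -6 + 0 = -6)
v(1108, -40) - 1*1090157 = -6 - 1*1090157 = -6 - 1090157 = -1090163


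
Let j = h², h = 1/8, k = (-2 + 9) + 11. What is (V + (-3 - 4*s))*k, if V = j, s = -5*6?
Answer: 67401/32 ≈ 2106.3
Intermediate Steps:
s = -30
k = 18 (k = 7 + 11 = 18)
h = ⅛ ≈ 0.12500
j = 1/64 (j = (⅛)² = 1/64 ≈ 0.015625)
V = 1/64 ≈ 0.015625
(V + (-3 - 4*s))*k = (1/64 + (-3 - 4*(-30)))*18 = (1/64 + (-3 + 120))*18 = (1/64 + 117)*18 = (7489/64)*18 = 67401/32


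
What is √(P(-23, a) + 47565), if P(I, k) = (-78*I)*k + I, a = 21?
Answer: 4*√5326 ≈ 291.92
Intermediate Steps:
P(I, k) = I - 78*I*k (P(I, k) = -78*I*k + I = I - 78*I*k)
√(P(-23, a) + 47565) = √(-23*(1 - 78*21) + 47565) = √(-23*(1 - 1638) + 47565) = √(-23*(-1637) + 47565) = √(37651 + 47565) = √85216 = 4*√5326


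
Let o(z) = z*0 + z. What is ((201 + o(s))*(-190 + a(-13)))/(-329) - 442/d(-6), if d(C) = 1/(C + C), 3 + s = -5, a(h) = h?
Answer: 254885/47 ≈ 5423.1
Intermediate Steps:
s = -8 (s = -3 - 5 = -8)
o(z) = z (o(z) = 0 + z = z)
d(C) = 1/(2*C)
((201 + o(s))*(-190 + a(-13)))/(-329) - 442/d(-6) = ((201 - 8)*(-190 - 13))/(-329) - 442/((1/2)/(-6)) = (193*(-203))*(-1/329) - 442/((1/2)*(-1/6)) = -39179*(-1/329) - 442/(-1/12) = 5597/47 - 442*(-12) = 5597/47 + 5304 = 254885/47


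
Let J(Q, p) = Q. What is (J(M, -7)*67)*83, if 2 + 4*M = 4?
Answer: 5561/2 ≈ 2780.5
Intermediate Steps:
M = ½ (M = -½ + (¼)*4 = -½ + 1 = ½ ≈ 0.50000)
(J(M, -7)*67)*83 = ((½)*67)*83 = (67/2)*83 = 5561/2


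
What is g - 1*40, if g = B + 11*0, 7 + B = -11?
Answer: -58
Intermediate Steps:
B = -18 (B = -7 - 11 = -18)
g = -18 (g = -18 + 11*0 = -18 + 0 = -18)
g - 1*40 = -18 - 1*40 = -18 - 40 = -58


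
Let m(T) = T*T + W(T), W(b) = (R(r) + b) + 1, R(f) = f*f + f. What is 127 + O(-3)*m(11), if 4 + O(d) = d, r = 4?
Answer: -944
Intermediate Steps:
R(f) = f + f² (R(f) = f² + f = f + f²)
W(b) = 21 + b (W(b) = (4*(1 + 4) + b) + 1 = (4*5 + b) + 1 = (20 + b) + 1 = 21 + b)
O(d) = -4 + d
m(T) = 21 + T + T² (m(T) = T*T + (21 + T) = T² + (21 + T) = 21 + T + T²)
127 + O(-3)*m(11) = 127 + (-4 - 3)*(21 + 11 + 11²) = 127 - 7*(21 + 11 + 121) = 127 - 7*153 = 127 - 1071 = -944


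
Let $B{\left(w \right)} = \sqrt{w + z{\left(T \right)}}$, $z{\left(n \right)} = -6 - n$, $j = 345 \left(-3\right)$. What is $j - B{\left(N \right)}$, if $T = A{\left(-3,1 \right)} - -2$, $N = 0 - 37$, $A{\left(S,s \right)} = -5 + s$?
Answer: $-1035 - i \sqrt{41} \approx -1035.0 - 6.4031 i$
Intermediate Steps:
$N = -37$ ($N = 0 - 37 = -37$)
$j = -1035$
$T = -2$ ($T = \left(-5 + 1\right) - -2 = -4 + 2 = -2$)
$B{\left(w \right)} = \sqrt{-4 + w}$ ($B{\left(w \right)} = \sqrt{w - 4} = \sqrt{-4 + w}$)
$j - B{\left(N \right)} = -1035 - \sqrt{-4 - 37} = -1035 - \sqrt{-41} = -1035 - i \sqrt{41}$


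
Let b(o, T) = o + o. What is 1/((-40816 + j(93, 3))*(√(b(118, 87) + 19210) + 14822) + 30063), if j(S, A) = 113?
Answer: -603269803/363902238358230595 + 40703*√19446/363902238358230595 ≈ -1.6422e-9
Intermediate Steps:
b(o, T) = 2*o
1/((-40816 + j(93, 3))*(√(b(118, 87) + 19210) + 14822) + 30063) = 1/((-40816 + 113)*(√(2*118 + 19210) + 14822) + 30063) = 1/(-40703*(√(236 + 19210) + 14822) + 30063) = 1/(-40703*(√19446 + 14822) + 30063) = 1/(-40703*(14822 + √19446) + 30063) = 1/((-603299866 - 40703*√19446) + 30063) = 1/(-603269803 - 40703*√19446)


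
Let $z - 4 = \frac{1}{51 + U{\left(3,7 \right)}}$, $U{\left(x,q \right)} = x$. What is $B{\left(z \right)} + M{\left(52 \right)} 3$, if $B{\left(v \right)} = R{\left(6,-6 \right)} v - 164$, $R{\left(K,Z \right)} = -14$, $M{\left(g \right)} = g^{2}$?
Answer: $\frac{213077}{27} \approx 7891.7$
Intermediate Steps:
$z = \frac{217}{54}$ ($z = 4 + \frac{1}{51 + 3} = 4 + \frac{1}{54} = \frac{217}{54} \approx 4.0185$)
$B{\left(v \right)} = -164 - 14 v$ ($B{\left(v \right)} = - 14 v - 164 = -164 - 14 v$)
$B{\left(z \right)} + M{\left(52 \right)} 3 = \left(-164 - \frac{1519}{27}\right) + 52^{2} \cdot 3 = \left(-164 - \frac{1519}{27}\right) + 2704 \cdot 3 = - \frac{5947}{27} + 8112 = \frac{213077}{27}$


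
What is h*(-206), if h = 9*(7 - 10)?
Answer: 5562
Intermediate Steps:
h = -27 (h = 9*(-3) = -27)
h*(-206) = -27*(-206) = 5562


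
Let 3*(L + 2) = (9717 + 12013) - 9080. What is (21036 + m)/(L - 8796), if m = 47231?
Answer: -204801/13744 ≈ -14.901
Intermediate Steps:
L = 12644/3 (L = -2 + ((9717 + 12013) - 9080)/3 = -2 + (21730 - 9080)/3 = -2 + (1/3)*12650 = -2 + 12650/3 = 12644/3 ≈ 4214.7)
(21036 + m)/(L - 8796) = (21036 + 47231)/(12644/3 - 8796) = 68267/(-13744/3) = 68267*(-3/13744) = -204801/13744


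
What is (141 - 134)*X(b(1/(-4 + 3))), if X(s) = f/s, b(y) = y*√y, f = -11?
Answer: -77*I ≈ -77.0*I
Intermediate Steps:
b(y) = y^(3/2)
X(s) = -11/s
(141 - 134)*X(b(1/(-4 + 3))) = (141 - 134)*(-11*I) = 7*(-11*I) = -77*I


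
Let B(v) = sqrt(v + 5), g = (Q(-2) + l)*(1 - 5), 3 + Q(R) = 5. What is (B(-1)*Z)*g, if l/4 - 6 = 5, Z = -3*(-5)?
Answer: -5520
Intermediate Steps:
Q(R) = 2 (Q(R) = -3 + 5 = 2)
Z = 15
l = 44 (l = 24 + 4*5 = 24 + 20 = 44)
g = -184 (g = (2 + 44)*(1 - 5) = 46*(-4) = -184)
B(v) = sqrt(5 + v)
(B(-1)*Z)*g = (sqrt(5 - 1)*15)*(-184) = (sqrt(4)*15)*(-184) = (2*15)*(-184) = 30*(-184) = -5520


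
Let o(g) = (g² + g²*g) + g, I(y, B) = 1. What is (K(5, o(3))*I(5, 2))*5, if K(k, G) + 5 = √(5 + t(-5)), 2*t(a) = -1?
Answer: -25 + 15*√2/2 ≈ -14.393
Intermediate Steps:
t(a) = -½ (t(a) = (½)*(-1) = -½)
o(g) = g + g² + g³ (o(g) = (g² + g³) + g = g + g² + g³)
K(k, G) = -5 + 3*√2/2 (K(k, G) = -5 + √(5 - ½) = -5 + √(9/2) = -5 + 3*√2/2)
(K(5, o(3))*I(5, 2))*5 = ((-5 + 3*√2/2)*1)*5 = (-5 + 3*√2/2)*5 = -25 + 15*√2/2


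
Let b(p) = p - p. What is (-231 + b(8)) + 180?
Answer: -51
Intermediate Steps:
b(p) = 0
(-231 + b(8)) + 180 = (-231 + 0) + 180 = -231 + 180 = -51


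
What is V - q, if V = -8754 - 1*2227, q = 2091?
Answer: -13072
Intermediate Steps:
V = -10981 (V = -8754 - 2227 = -10981)
V - q = -10981 - 1*2091 = -10981 - 2091 = -13072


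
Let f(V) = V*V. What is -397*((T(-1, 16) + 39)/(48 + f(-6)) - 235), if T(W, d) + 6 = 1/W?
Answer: 1956019/21 ≈ 93144.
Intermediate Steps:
T(W, d) = -6 + 1/W
f(V) = V²
-397*((T(-1, 16) + 39)/(48 + f(-6)) - 235) = -397*(((-6 + 1/(-1)) + 39)/(48 + (-6)²) - 235) = -397*(((-6 - 1) + 39)/(48 + 36) - 235) = -397*((-7 + 39)/84 - 235) = -397*(32*(1/84) - 235) = -397*(8/21 - 235) = -397*(-4927/21) = 1956019/21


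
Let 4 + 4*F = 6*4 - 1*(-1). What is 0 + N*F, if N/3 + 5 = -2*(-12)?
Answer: 1197/4 ≈ 299.25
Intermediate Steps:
F = 21/4 (F = -1 + (6*4 - 1*(-1))/4 = -1 + (24 + 1)/4 = -1 + (¼)*25 = -1 + 25/4 = 21/4 ≈ 5.2500)
N = 57 (N = -15 + 3*(-2*(-12)) = -15 + 3*24 = -15 + 72 = 57)
0 + N*F = 0 + 57*(21/4) = 0 + 1197/4 = 1197/4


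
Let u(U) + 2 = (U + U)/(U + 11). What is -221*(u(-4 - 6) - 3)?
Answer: 5525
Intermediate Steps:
u(U) = -2 + 2*U/(11 + U) (u(U) = -2 + (U + U)/(U + 11) = -2 + (2*U)/(11 + U) = -2 + 2*U/(11 + U))
-221*(u(-4 - 6) - 3) = -221*(-22/(11 + (-4 - 6)) - 3) = -221*(-22/(11 - 10) - 3) = -221*(-22/1 - 3) = -221*(-22*1 - 3) = -221*(-22 - 3) = -221*(-25) = 5525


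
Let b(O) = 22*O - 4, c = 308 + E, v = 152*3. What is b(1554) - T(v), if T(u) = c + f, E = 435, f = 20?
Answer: 33421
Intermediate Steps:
v = 456
c = 743 (c = 308 + 435 = 743)
b(O) = -4 + 22*O
T(u) = 763 (T(u) = 743 + 20 = 763)
b(1554) - T(v) = (-4 + 22*1554) - 1*763 = (-4 + 34188) - 763 = 34184 - 763 = 33421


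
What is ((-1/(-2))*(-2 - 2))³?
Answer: -8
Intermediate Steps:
((-1/(-2))*(-2 - 2))³ = (-1*(-½)*(-4))³ = ((½)*(-4))³ = (-2)³ = -8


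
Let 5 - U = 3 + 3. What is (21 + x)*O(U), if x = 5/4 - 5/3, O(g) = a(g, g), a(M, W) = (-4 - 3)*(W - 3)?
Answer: 1729/3 ≈ 576.33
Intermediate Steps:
U = -1 (U = 5 - (3 + 3) = 5 - 1*6 = 5 - 6 = -1)
a(M, W) = 21 - 7*W (a(M, W) = -7*(-3 + W) = 21 - 7*W)
O(g) = 21 - 7*g
x = -5/12 (x = 5*(¼) - 5*⅓ = 5/4 - 5/3 = -5/12 ≈ -0.41667)
(21 + x)*O(U) = (21 - 5/12)*(21 - 7*(-1)) = 247*(21 + 7)/12 = (247/12)*28 = 1729/3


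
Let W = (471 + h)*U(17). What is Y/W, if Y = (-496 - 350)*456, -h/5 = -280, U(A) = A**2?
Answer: -385776/540719 ≈ -0.71345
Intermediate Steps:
h = 1400 (h = -5*(-280) = 1400)
W = 540719 (W = (471 + 1400)*17**2 = 1871*289 = 540719)
Y = -385776 (Y = -846*456 = -385776)
Y/W = -385776/540719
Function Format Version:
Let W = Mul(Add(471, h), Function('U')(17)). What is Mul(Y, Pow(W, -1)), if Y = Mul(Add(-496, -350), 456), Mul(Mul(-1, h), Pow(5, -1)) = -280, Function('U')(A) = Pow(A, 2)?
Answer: Rational(-385776, 540719) ≈ -0.71345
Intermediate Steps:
h = 1400 (h = Mul(-5, -280) = 1400)
W = 540719 (W = Mul(Add(471, 1400), Pow(17, 2)) = Mul(1871, 289) = 540719)
Y = -385776 (Y = Mul(-846, 456) = -385776)
Mul(Y, Pow(W, -1)) = Mul(-385776, Pow(540719, -1)) = Mul(-385776, Rational(1, 540719)) = Rational(-385776, 540719)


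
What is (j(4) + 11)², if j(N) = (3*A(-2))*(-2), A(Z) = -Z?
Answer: 1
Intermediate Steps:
j(N) = -12 (j(N) = (3*(-1*(-2)))*(-2) = (3*2)*(-2) = 6*(-2) = -12)
(j(4) + 11)² = (-12 + 11)² = (-1)² = 1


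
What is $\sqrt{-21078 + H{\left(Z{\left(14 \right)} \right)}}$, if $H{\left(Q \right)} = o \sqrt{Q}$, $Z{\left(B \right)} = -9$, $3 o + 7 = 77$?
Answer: $\sqrt{-21078 + 70 i} \approx 0.241 + 145.18 i$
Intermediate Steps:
$o = \frac{70}{3}$ ($o = - \frac{7}{3} + \frac{1}{3} \cdot 77 = - \frac{7}{3} + \frac{77}{3} = \frac{70}{3} \approx 23.333$)
$H{\left(Q \right)} = \frac{70 \sqrt{Q}}{3}$
$\sqrt{-21078 + H{\left(Z{\left(14 \right)} \right)}} = \sqrt{-21078 + \frac{70 \sqrt{-9}}{3}} = \sqrt{-21078 + \frac{70 \cdot 3 i}{3}} = \sqrt{-21078 + 70 i}$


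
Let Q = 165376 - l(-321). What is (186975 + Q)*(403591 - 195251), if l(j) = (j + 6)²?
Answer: 52736270840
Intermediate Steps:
l(j) = (6 + j)²
Q = 66151 (Q = 165376 - (6 - 321)² = 165376 - 1*(-315)² = 165376 - 1*99225 = 165376 - 99225 = 66151)
(186975 + Q)*(403591 - 195251) = (186975 + 66151)*(403591 - 195251) = 253126*208340 = 52736270840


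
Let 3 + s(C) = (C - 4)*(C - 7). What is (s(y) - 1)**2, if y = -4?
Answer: 7056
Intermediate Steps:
s(C) = -3 + (-7 + C)*(-4 + C) (s(C) = -3 + (C - 4)*(C - 7) = -3 + (-4 + C)*(-7 + C) = -3 + (-7 + C)*(-4 + C))
(s(y) - 1)**2 = ((25 + (-4)**2 - 11*(-4)) - 1)**2 = ((25 + 16 + 44) - 1)**2 = (85 - 1)**2 = 84**2 = 7056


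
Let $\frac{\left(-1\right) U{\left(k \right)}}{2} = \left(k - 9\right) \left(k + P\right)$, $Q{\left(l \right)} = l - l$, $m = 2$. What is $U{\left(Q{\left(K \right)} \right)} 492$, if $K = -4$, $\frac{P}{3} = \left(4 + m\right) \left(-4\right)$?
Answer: $-637632$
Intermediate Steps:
$P = -72$ ($P = 3 \left(4 + 2\right) \left(-4\right) = 3 \cdot 6 \left(-4\right) = 3 \left(-24\right) = -72$)
$Q{\left(l \right)} = 0$
$U{\left(k \right)} = - 2 \left(-72 + k\right) \left(-9 + k\right)$ ($U{\left(k \right)} = - 2 \left(k - 9\right) \left(k - 72\right) = - 2 \left(-9 + k\right) \left(-72 + k\right) = - 2 \left(-72 + k\right) \left(-9 + k\right)$)
$U{\left(Q{\left(K \right)} \right)} 492 = \left(-1296 - 2 \cdot 0^{2} + 162 \cdot 0\right) 492 = \left(-1296 - 0 + 0\right) 492 = \left(-1296 + 0 + 0\right) 492 = \left(-1296\right) 492 = -637632$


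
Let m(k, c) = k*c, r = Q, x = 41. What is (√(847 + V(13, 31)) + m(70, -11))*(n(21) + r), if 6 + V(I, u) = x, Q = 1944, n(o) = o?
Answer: -1513050 + 41265*√2 ≈ -1.4547e+6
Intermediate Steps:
V(I, u) = 35 (V(I, u) = -6 + 41 = 35)
r = 1944
m(k, c) = c*k
(√(847 + V(13, 31)) + m(70, -11))*(n(21) + r) = (√(847 + 35) - 11*70)*(21 + 1944) = (√882 - 770)*1965 = (21*√2 - 770)*1965 = (-770 + 21*√2)*1965 = -1513050 + 41265*√2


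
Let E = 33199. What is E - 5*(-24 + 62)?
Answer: 33009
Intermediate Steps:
E - 5*(-24 + 62) = 33199 - 5*(-24 + 62) = 33199 - 5*38 = 33199 - 1*190 = 33199 - 190 = 33009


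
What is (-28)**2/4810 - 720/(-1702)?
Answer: 32416/55315 ≈ 0.58603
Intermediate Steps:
(-28)**2/4810 - 720/(-1702) = 784*(1/4810) - 720*(-1/1702) = 392/2405 + 360/851 = 32416/55315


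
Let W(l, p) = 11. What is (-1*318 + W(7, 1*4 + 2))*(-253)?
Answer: 77671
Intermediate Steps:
(-1*318 + W(7, 1*4 + 2))*(-253) = (-1*318 + 11)*(-253) = (-318 + 11)*(-253) = -307*(-253) = 77671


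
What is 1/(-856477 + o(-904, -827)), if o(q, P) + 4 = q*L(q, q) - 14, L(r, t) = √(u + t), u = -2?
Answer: I/(-856495*I + 904*√906) ≈ -1.1664e-6 + 3.7055e-8*I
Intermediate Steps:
L(r, t) = √(-2 + t)
o(q, P) = -18 + q*√(-2 + q) (o(q, P) = -4 + (q*√(-2 + q) - 14) = -4 + (-14 + q*√(-2 + q)) = -18 + q*√(-2 + q))
1/(-856477 + o(-904, -827)) = 1/(-856477 + (-18 - 904*√(-2 - 904))) = 1/(-856477 + (-18 - 904*I*√906)) = 1/(-856495 - 904*I*√906)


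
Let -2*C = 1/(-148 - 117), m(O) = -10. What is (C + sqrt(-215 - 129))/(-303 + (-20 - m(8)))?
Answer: -1/165890 - 2*I*sqrt(86)/313 ≈ -6.0281e-6 - 0.059256*I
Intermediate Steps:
C = 1/530 (C = -1/(2*(-148 - 117)) = -1/2/(-265) = -1/2*(-1/265) = 1/530 ≈ 0.0018868)
(C + sqrt(-215 - 129))/(-303 + (-20 - m(8))) = (1/530 + sqrt(-215 - 129))/(-303 + (-20 - 1*(-10))) = (1/530 + sqrt(-344))/(-303 + (-20 + 10)) = (1/530 + 2*I*sqrt(86))/(-303 - 10) = (1/530 + 2*I*sqrt(86))/(-313) = (1/530 + 2*I*sqrt(86))*(-1/313) = -1/165890 - 2*I*sqrt(86)/313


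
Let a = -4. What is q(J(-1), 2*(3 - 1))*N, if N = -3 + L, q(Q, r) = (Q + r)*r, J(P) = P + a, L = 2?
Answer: 4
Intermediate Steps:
J(P) = -4 + P (J(P) = P - 4 = -4 + P)
q(Q, r) = r*(Q + r)
N = -1 (N = -3 + 2 = -1)
q(J(-1), 2*(3 - 1))*N = ((2*(3 - 1))*((-4 - 1) + 2*(3 - 1)))*(-1) = ((2*2)*(-5 + 2*2))*(-1) = (4*(-5 + 4))*(-1) = (4*(-1))*(-1) = -4*(-1) = 4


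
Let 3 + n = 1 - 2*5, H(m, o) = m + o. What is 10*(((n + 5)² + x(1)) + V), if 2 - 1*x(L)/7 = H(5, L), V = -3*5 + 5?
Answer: 110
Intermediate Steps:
V = -10 (V = -15 + 5 = -10)
x(L) = -21 - 7*L (x(L) = 14 - 7*(5 + L) = 14 + (-35 - 7*L) = -21 - 7*L)
n = -12 (n = -3 + (1 - 2*5) = -3 + (1 - 10) = -3 - 9 = -12)
10*(((n + 5)² + x(1)) + V) = 10*(((-12 + 5)² + (-21 - 7*1)) - 10) = 10*(((-7)² + (-21 - 7)) - 10) = 10*((49 - 28) - 10) = 10*(21 - 10) = 10*11 = 110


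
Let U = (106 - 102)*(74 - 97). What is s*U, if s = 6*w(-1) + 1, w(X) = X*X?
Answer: -644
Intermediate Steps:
w(X) = X**2
s = 7 (s = 6*(-1)**2 + 1 = 6*1 + 1 = 6 + 1 = 7)
U = -92 (U = 4*(-23) = -92)
s*U = 7*(-92) = -644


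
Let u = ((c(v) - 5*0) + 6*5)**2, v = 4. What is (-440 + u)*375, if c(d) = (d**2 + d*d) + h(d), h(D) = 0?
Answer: 1276500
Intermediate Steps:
c(d) = 2*d**2 (c(d) = (d**2 + d*d) + 0 = (d**2 + d**2) + 0 = 2*d**2 + 0 = 2*d**2)
u = 3844 (u = ((2*4**2 - 5*0) + 6*5)**2 = ((2*16 + 0) + 30)**2 = ((32 + 0) + 30)**2 = (32 + 30)**2 = 62**2 = 3844)
(-440 + u)*375 = (-440 + 3844)*375 = 3404*375 = 1276500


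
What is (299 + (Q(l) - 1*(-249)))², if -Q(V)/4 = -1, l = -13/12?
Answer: 304704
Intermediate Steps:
l = -13/12 (l = -13*1/12 = -13/12 ≈ -1.0833)
Q(V) = 4 (Q(V) = -4*(-1) = 4)
(299 + (Q(l) - 1*(-249)))² = (299 + (4 - 1*(-249)))² = (299 + (4 + 249))² = (299 + 253)² = 552² = 304704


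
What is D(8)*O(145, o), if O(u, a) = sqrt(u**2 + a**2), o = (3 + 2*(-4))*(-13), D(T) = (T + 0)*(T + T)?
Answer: 640*sqrt(1010) ≈ 20340.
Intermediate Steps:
D(T) = 2*T**2 (D(T) = T*(2*T) = 2*T**2)
o = 65 (o = (3 - 8)*(-13) = -5*(-13) = 65)
O(u, a) = sqrt(a**2 + u**2)
D(8)*O(145, o) = (2*8**2)*sqrt(65**2 + 145**2) = (2*64)*sqrt(4225 + 21025) = 128*sqrt(25250) = 128*(5*sqrt(1010)) = 640*sqrt(1010)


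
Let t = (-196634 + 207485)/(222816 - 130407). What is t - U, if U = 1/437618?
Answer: 1582833503/13479947254 ≈ 0.11742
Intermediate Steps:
U = 1/437618 ≈ 2.2851e-6
t = 3617/30803 (t = 10851/92409 = 10851*(1/92409) = 3617/30803 ≈ 0.11742)
t - U = 3617/30803 - 1*1/437618 = 3617/30803 - 1/437618 = 1582833503/13479947254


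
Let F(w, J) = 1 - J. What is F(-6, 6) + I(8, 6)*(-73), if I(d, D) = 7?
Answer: -516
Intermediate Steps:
F(-6, 6) + I(8, 6)*(-73) = (1 - 1*6) + 7*(-73) = (1 - 6) - 511 = -5 - 511 = -516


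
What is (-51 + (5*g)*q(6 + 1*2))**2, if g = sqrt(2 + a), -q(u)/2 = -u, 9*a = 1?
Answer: 145009/9 - 2720*sqrt(19) ≈ 4255.9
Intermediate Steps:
a = 1/9 (a = (1/9)*1 = 1/9 ≈ 0.11111)
q(u) = 2*u (q(u) = -(-2)*u = 2*u)
g = sqrt(19)/3 (g = sqrt(2 + 1/9) = sqrt(19/9) = sqrt(19)/3 ≈ 1.4530)
(-51 + (5*g)*q(6 + 1*2))**2 = (-51 + (5*(sqrt(19)/3))*(2*(6 + 1*2)))**2 = (-51 + (5*sqrt(19)/3)*(2*(6 + 2)))**2 = (-51 + (5*sqrt(19)/3)*(2*8))**2 = (-51 + (5*sqrt(19)/3)*16)**2 = (-51 + 80*sqrt(19)/3)**2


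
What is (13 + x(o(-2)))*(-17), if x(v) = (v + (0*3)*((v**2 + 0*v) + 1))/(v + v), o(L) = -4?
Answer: -459/2 ≈ -229.50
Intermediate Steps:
x(v) = 1/2 (x(v) = (v + 0*((v**2 + 0) + 1))/((2*v)) = (v + 0*(v**2 + 1))*(1/(2*v)) = (v + 0*(1 + v**2))*(1/(2*v)) = (v + 0)*(1/(2*v)) = v*(1/(2*v)) = 1/2)
(13 + x(o(-2)))*(-17) = (13 + 1/2)*(-17) = (27/2)*(-17) = -459/2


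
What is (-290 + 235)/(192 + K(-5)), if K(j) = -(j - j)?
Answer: -55/192 ≈ -0.28646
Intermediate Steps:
K(j) = 0 (K(j) = -1*0 = 0)
(-290 + 235)/(192 + K(-5)) = (-290 + 235)/(192 + 0) = -55/192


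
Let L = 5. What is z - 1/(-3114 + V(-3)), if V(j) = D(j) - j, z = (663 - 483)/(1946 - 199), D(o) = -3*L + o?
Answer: 564967/5466363 ≈ 0.10335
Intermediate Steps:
D(o) = -15 + o (D(o) = -3*5 + o = -15 + o)
z = 180/1747 ≈ 0.10303
V(j) = -15 (V(j) = (-15 + j) - j = -15)
z - 1/(-3114 + V(-3)) = 180/1747 - 1/(-3114 - 15) = 180/1747 - 1/(-3129) = 180/1747 - 1*(-1/3129) = 180/1747 + 1/3129 = 564967/5466363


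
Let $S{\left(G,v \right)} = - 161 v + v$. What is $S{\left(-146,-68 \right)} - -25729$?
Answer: $36609$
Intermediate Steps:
$S{\left(G,v \right)} = - 160 v$
$S{\left(-146,-68 \right)} - -25729 = \left(-160\right) \left(-68\right) - -25729 = 10880 + 25729 = 36609$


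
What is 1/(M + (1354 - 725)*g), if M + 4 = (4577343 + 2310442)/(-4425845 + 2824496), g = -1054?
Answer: -1601349/1061653234315 ≈ -1.5084e-6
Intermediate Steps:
M = -13293181/1601349 (M = -4 + (4577343 + 2310442)/(-4425845 + 2824496) = -4 + 6887785/(-1601349) = -4 + 6887785*(-1/1601349) = -4 - 6887785/1601349 = -13293181/1601349 ≈ -8.3012)
1/(M + (1354 - 725)*g) = 1/(-13293181/1601349 + (1354 - 725)*(-1054)) = 1/(-13293181/1601349 + 629*(-1054)) = 1/(-13293181/1601349 - 662966) = 1/(-1061653234315/1601349) = -1601349/1061653234315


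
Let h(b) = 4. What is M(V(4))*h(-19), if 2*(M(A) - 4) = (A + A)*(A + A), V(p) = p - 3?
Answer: 24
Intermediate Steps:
V(p) = -3 + p
M(A) = 4 + 2*A² (M(A) = 4 + ((A + A)*(A + A))/2 = 4 + ((2*A)*(2*A))/2 = 4 + (4*A²)/2 = 4 + 2*A²)
M(V(4))*h(-19) = (4 + 2*(-3 + 4)²)*4 = (4 + 2*1²)*4 = (4 + 2*1)*4 = (4 + 2)*4 = 6*4 = 24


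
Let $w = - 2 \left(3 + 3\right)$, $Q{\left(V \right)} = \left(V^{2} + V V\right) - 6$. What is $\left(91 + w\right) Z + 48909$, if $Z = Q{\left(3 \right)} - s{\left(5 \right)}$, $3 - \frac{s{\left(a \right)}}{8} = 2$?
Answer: $49225$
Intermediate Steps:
$s{\left(a \right)} = 8$ ($s{\left(a \right)} = 24 - 16 = 8$)
$Q{\left(V \right)} = -6 + 2 V^{2}$ ($Q{\left(V \right)} = \left(V^{2} + V^{2}\right) - 6 = 2 V^{2} - 6 = -6 + 2 V^{2}$)
$Z = 4$ ($Z = \left(-6 + 2 \cdot 3^{2}\right) - 8 = \left(-6 + 2 \cdot 9\right) - 8 = \left(-6 + 18\right) - 8 = 12 - 8 = 4$)
$w = -12$ ($w = \left(-2\right) 6 = -12$)
$\left(91 + w\right) Z + 48909 = \left(91 - 12\right) 4 + 48909 = 79 \cdot 4 + 48909 = 316 + 48909 = 49225$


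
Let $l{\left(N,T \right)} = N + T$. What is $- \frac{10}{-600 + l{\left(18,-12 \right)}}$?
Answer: $\frac{5}{297} \approx 0.016835$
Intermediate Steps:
$- \frac{10}{-600 + l{\left(18,-12 \right)}} = - \frac{10}{-600 + \left(18 - 12\right)} = - \frac{10}{-600 + 6} = - \frac{10}{-594} = \left(-10\right) \left(- \frac{1}{594}\right) = \frac{5}{297}$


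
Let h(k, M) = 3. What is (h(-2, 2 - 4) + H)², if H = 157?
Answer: 25600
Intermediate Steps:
(h(-2, 2 - 4) + H)² = (3 + 157)² = 160² = 25600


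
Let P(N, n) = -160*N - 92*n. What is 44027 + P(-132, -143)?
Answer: 78303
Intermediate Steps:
44027 + P(-132, -143) = 44027 + (-160*(-132) - 92*(-143)) = 44027 + (21120 + 13156) = 44027 + 34276 = 78303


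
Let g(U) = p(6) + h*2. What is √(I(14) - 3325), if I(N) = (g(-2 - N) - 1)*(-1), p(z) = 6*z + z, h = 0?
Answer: 3*I*√374 ≈ 58.017*I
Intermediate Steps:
p(z) = 7*z
g(U) = 42 (g(U) = 7*6 + 0*2 = 42 + 0 = 42)
I(N) = -41 (I(N) = (42 - 1)*(-1) = 41*(-1) = -41)
√(I(14) - 3325) = √(-41 - 3325) = √(-3366) = 3*I*√374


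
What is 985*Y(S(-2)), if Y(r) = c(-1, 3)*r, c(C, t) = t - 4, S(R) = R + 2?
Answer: 0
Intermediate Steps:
S(R) = 2 + R
c(C, t) = -4 + t
Y(r) = -r (Y(r) = (-4 + 3)*r = -r)
985*Y(S(-2)) = 985*(-(2 - 2)) = 985*(-1*0) = 985*0 = 0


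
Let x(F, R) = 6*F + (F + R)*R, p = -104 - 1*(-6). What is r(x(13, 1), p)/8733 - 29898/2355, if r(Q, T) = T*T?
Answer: -79493938/6855405 ≈ -11.596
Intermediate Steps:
p = -98 (p = -104 + 6 = -98)
x(F, R) = 6*F + R*(F + R)
r(Q, T) = T²
r(x(13, 1), p)/8733 - 29898/2355 = (-98)²/8733 - 29898/2355 = 9604*(1/8733) - 29898*1/2355 = 9604/8733 - 9966/785 = -79493938/6855405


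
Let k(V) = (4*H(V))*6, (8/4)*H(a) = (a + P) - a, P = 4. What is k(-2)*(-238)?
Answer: -11424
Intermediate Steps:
H(a) = 2 (H(a) = ((a + 4) - a)/2 = ((4 + a) - a)/2 = (½)*4 = 2)
k(V) = 48 (k(V) = (4*2)*6 = 8*6 = 48)
k(-2)*(-238) = 48*(-238) = -11424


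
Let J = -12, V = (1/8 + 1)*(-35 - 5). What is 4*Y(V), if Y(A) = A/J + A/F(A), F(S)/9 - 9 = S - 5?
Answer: 635/41 ≈ 15.488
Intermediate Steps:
V = -45 (V = (⅛ + 1)*(-40) = (9/8)*(-40) = -45)
F(S) = 36 + 9*S (F(S) = 81 + 9*(S - 5) = 81 + 9*(-5 + S) = 81 + (-45 + 9*S) = 36 + 9*S)
Y(A) = -A/12 + A/(36 + 9*A) (Y(A) = A/(-12) + A/(36 + 9*A) = A*(-1/12) + A/(36 + 9*A) = -A/12 + A/(36 + 9*A))
4*Y(V) = 4*((1/36)*(-45)*(-8 - 3*(-45))/(4 - 45)) = 4*((1/36)*(-45)*(-8 + 135)/(-41)) = 4*((1/36)*(-45)*(-1/41)*127) = 4*(635/164) = 635/41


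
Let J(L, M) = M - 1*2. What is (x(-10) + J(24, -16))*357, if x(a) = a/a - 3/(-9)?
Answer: -5950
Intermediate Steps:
J(L, M) = -2 + M (J(L, M) = M - 2 = -2 + M)
x(a) = 4/3 (x(a) = 1 - 3*(-1/9) = 1 + 1/3 = 4/3)
(x(-10) + J(24, -16))*357 = (4/3 + (-2 - 16))*357 = (4/3 - 18)*357 = -50/3*357 = -5950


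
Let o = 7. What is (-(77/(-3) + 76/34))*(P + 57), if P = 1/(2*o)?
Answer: 56165/42 ≈ 1337.3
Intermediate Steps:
P = 1/14 (P = 1/(2*7) = 1/14 ≈ 0.071429)
(-(77/(-3) + 76/34))*(P + 57) = (-(77/(-3) + 76/34))*(1/14 + 57) = -(77*(-1/3) + 76*(1/34))*(799/14) = -(-77/3 + 38/17)*(799/14) = -1*(-1195/51)*(799/14) = (1195/51)*(799/14) = 56165/42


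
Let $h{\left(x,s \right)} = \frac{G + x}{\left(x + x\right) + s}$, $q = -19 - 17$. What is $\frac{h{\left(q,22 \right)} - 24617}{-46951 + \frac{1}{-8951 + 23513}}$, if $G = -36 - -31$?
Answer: $\frac{8961520329}{17092511525} \approx 0.52429$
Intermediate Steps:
$q = -36$ ($q = -19 - 17 = -36$)
$G = -5$ ($G = -36 + 31 = -5$)
$h{\left(x,s \right)} = \frac{-5 + x}{s + 2 x}$ ($h{\left(x,s \right)} = \frac{-5 + x}{\left(x + x\right) + s} = \frac{-5 + x}{2 x + s} = \frac{-5 + x}{s + 2 x}$)
$\frac{h{\left(q,22 \right)} - 24617}{-46951 + \frac{1}{-8951 + 23513}} = \frac{\frac{-5 - 36}{22 + 2 \left(-36\right)} - 24617}{-46951 + \frac{1}{-8951 + 23513}} = \frac{\frac{1}{22 - 72} \left(-41\right) - 24617}{-46951 + \frac{1}{14562}} = \frac{\frac{1}{-50} \left(-41\right) - 24617}{-46951 + \frac{1}{14562}} = \frac{\left(- \frac{1}{50}\right) \left(-41\right) - 24617}{- \frac{683700461}{14562}} = \left(\frac{41}{50} - 24617\right) \left(- \frac{14562}{683700461}\right) = \left(- \frac{1230809}{50}\right) \left(- \frac{14562}{683700461}\right) = \frac{8961520329}{17092511525}$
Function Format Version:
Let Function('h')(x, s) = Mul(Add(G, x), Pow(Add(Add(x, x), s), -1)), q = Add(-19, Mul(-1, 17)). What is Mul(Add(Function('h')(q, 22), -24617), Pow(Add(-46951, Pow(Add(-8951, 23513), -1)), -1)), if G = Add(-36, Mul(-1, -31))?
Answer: Rational(8961520329, 17092511525) ≈ 0.52429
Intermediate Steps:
q = -36 (q = Add(-19, -17) = -36)
G = -5 (G = Add(-36, 31) = -5)
Function('h')(x, s) = Mul(Pow(Add(s, Mul(2, x)), -1), Add(-5, x)) (Function('h')(x, s) = Mul(Add(-5, x), Pow(Add(Add(x, x), s), -1)) = Mul(Add(-5, x), Pow(Add(Mul(2, x), s), -1)) = Mul(Add(-5, x), Pow(Add(s, Mul(2, x)), -1)) = Mul(Pow(Add(s, Mul(2, x)), -1), Add(-5, x)))
Mul(Add(Function('h')(q, 22), -24617), Pow(Add(-46951, Pow(Add(-8951, 23513), -1)), -1)) = Mul(Add(Mul(Pow(Add(22, Mul(2, -36)), -1), Add(-5, -36)), -24617), Pow(Add(-46951, Pow(Add(-8951, 23513), -1)), -1)) = Mul(Add(Mul(Pow(Add(22, -72), -1), -41), -24617), Pow(Add(-46951, Pow(14562, -1)), -1)) = Mul(Add(Mul(Pow(-50, -1), -41), -24617), Pow(Add(-46951, Rational(1, 14562)), -1)) = Mul(Add(Mul(Rational(-1, 50), -41), -24617), Pow(Rational(-683700461, 14562), -1)) = Mul(Add(Rational(41, 50), -24617), Rational(-14562, 683700461)) = Mul(Rational(-1230809, 50), Rational(-14562, 683700461)) = Rational(8961520329, 17092511525)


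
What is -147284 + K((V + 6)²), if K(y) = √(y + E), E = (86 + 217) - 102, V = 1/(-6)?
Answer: -147284 + √8461/6 ≈ -1.4727e+5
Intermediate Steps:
V = -⅙ ≈ -0.16667
E = 201 (E = 303 - 102 = 201)
K(y) = √(201 + y) (K(y) = √(y + 201) = √(201 + y))
-147284 + K((V + 6)²) = -147284 + √(201 + (-⅙ + 6)²) = -147284 + √(201 + (35/6)²) = -147284 + √(201 + 1225/36) = -147284 + √(8461/36) = -147284 + √8461/6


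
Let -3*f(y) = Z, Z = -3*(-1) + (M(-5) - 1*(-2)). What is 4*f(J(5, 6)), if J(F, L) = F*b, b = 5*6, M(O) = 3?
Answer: -32/3 ≈ -10.667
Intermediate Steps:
b = 30
J(F, L) = 30*F (J(F, L) = F*30 = 30*F)
Z = 8 (Z = -3*(-1) + (3 - 1*(-2)) = 3 + (3 + 2) = 3 + 5 = 8)
f(y) = -8/3 (f(y) = -1/3*8 = -8/3)
4*f(J(5, 6)) = 4*(-8/3) = -32/3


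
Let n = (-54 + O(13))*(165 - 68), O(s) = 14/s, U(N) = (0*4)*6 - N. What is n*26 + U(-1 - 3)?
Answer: -133468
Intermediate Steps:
U(N) = -N (U(N) = 0*6 - N = 0 - N = -N)
n = -66736/13 (n = (-54 + 14/13)*(165 - 68) = (-54 + 14*(1/13))*97 = (-54 + 14/13)*97 = -688/13*97 = -66736/13 ≈ -5133.5)
n*26 + U(-1 - 3) = -66736/13*26 - (-1 - 3) = -133472 - 1*(-4) = -133472 + 4 = -133468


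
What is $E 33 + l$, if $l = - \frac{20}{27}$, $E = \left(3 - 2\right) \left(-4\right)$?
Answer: $- \frac{3584}{27} \approx -132.74$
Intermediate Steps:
$E = -4$ ($E = 1 \left(-4\right) = -4$)
$l = - \frac{20}{27}$ ($l = \left(-20\right) \frac{1}{27} = - \frac{20}{27} \approx -0.74074$)
$E 33 + l = \left(-4\right) 33 - \frac{20}{27} = -132 - \frac{20}{27} = - \frac{3584}{27}$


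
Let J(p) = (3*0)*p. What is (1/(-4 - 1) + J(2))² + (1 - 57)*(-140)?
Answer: 196001/25 ≈ 7840.0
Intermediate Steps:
J(p) = 0 (J(p) = 0*p = 0)
(1/(-4 - 1) + J(2))² + (1 - 57)*(-140) = (1/(-4 - 1) + 0)² + (1 - 57)*(-140) = (1/(-5) + 0)² - 56*(-140) = (-⅕ + 0)² + 7840 = (-⅕)² + 7840 = 1/25 + 7840 = 196001/25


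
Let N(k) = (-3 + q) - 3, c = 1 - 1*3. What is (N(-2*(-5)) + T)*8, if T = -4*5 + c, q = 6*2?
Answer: -128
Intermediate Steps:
q = 12
c = -2 (c = 1 - 3 = -2)
T = -22 (T = -4*5 - 2 = -20 - 2 = -22)
N(k) = 6 (N(k) = (-3 + 12) - 3 = 9 - 3 = 6)
(N(-2*(-5)) + T)*8 = (6 - 22)*8 = -16*8 = -128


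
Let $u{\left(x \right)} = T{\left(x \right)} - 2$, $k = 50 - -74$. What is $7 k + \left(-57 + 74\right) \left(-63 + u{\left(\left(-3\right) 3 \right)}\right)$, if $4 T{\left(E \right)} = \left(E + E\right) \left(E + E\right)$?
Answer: $1140$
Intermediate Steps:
$T{\left(E \right)} = E^{2}$ ($T{\left(E \right)} = \frac{\left(E + E\right) \left(E + E\right)}{4} = \frac{2 E 2 E}{4} = \frac{4 E^{2}}{4} = E^{2}$)
$k = 124$ ($k = 50 + 74 = 124$)
$u{\left(x \right)} = -2 + x^{2}$ ($u{\left(x \right)} = x^{2} - 2 = -2 + x^{2}$)
$7 k + \left(-57 + 74\right) \left(-63 + u{\left(\left(-3\right) 3 \right)}\right) = 7 \cdot 124 + \left(-57 + 74\right) \left(-63 - \left(2 - \left(\left(-3\right) 3\right)^{2}\right)\right) = 868 + 17 \left(-63 - \left(2 - \left(-9\right)^{2}\right)\right) = 868 + 17 \left(-63 + \left(-2 + 81\right)\right) = 868 + 17 \left(-63 + 79\right) = 868 + 17 \cdot 16 = 868 + 272 = 1140$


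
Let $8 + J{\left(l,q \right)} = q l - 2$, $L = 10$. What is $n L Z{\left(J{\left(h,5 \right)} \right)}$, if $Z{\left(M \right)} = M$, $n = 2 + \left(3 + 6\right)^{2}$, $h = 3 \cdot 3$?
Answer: $29050$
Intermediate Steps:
$h = 9$
$n = 83$ ($n = 2 + 9^{2} = 2 + 81 = 83$)
$J{\left(l,q \right)} = -10 + l q$ ($J{\left(l,q \right)} = -8 + \left(q l - 2\right) = -8 + \left(l q - 2\right) = -8 + \left(-2 + l q\right) = -10 + l q$)
$n L Z{\left(J{\left(h,5 \right)} \right)} = 83 \cdot 10 \left(-10 + 9 \cdot 5\right) = 830 \left(-10 + 45\right) = 830 \cdot 35 = 29050$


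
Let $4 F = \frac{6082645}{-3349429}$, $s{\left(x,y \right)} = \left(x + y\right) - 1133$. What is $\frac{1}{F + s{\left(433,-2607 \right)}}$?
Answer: $- \frac{13397716}{44312329457} \approx -0.00030235$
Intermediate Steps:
$s{\left(x,y \right)} = -1133 + x + y$
$F = - \frac{6082645}{13397716}$ ($F = \frac{6082645 \frac{1}{-3349429}}{4} = \frac{6082645 \left(- \frac{1}{3349429}\right)}{4} = \frac{1}{4} \left(- \frac{6082645}{3349429}\right) = - \frac{6082645}{13397716} \approx -0.45401$)
$\frac{1}{F + s{\left(433,-2607 \right)}} = \frac{1}{- \frac{6082645}{13397716} - 3307} = \frac{1}{- \frac{44312329457}{13397716}} = - \frac{13397716}{44312329457}$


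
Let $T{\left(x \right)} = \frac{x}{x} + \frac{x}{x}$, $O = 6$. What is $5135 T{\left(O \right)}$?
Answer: $10270$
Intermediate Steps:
$T{\left(x \right)} = 2$ ($T{\left(x \right)} = 1 + 1 = 2$)
$5135 T{\left(O \right)} = 5135 \cdot 2 = 10270$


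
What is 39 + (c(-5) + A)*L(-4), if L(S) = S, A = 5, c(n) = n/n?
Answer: 15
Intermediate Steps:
c(n) = 1
39 + (c(-5) + A)*L(-4) = 39 + (1 + 5)*(-4) = 39 + 6*(-4) = 39 - 24 = 15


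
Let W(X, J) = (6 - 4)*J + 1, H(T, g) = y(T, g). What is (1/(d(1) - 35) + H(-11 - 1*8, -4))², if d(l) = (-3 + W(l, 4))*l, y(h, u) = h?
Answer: 304704/841 ≈ 362.31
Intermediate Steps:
H(T, g) = T
W(X, J) = 1 + 2*J (W(X, J) = 2*J + 1 = 1 + 2*J)
d(l) = 6*l (d(l) = (-3 + (1 + 2*4))*l = (-3 + (1 + 8))*l = (-3 + 9)*l = 6*l)
(1/(d(1) - 35) + H(-11 - 1*8, -4))² = (1/(6*1 - 35) + (-11 - 1*8))² = (1/(6 - 35) + (-11 - 8))² = (1/(-29) - 19)² = (-1/29 - 19)² = (-552/29)² = 304704/841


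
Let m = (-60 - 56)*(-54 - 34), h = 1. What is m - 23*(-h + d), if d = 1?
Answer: 10208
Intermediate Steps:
m = 10208 (m = -116*(-88) = 10208)
m - 23*(-h + d) = 10208 - 23*(-1*1 + 1) = 10208 - 23*(-1 + 1) = 10208 - 23*0 = 10208 + 0 = 10208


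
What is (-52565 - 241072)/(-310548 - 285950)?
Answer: 293637/596498 ≈ 0.49227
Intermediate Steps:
(-52565 - 241072)/(-310548 - 285950) = -293637/(-596498) = -293637*(-1/596498) = 293637/596498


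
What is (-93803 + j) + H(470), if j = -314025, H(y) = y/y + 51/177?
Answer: -24061776/59 ≈ -4.0783e+5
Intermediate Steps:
H(y) = 76/59 (H(y) = 1 + 51*(1/177) = 1 + 17/59 = 76/59)
(-93803 + j) + H(470) = (-93803 - 314025) + 76/59 = -407828 + 76/59 = -24061776/59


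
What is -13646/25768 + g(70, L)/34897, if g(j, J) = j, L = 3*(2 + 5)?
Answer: -237200351/449612948 ≈ -0.52757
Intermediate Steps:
L = 21 (L = 3*7 = 21)
-13646/25768 + g(70, L)/34897 = -13646/25768 + 70/34897 = -13646*1/25768 + 70*(1/34897) = -6823/12884 + 70/34897 = -237200351/449612948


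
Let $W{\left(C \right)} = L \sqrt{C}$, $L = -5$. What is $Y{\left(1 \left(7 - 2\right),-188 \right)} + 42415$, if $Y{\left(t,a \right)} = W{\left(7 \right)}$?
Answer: $42415 - 5 \sqrt{7} \approx 42402.0$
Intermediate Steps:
$W{\left(C \right)} = - 5 \sqrt{C}$
$Y{\left(t,a \right)} = - 5 \sqrt{7}$
$Y{\left(1 \left(7 - 2\right),-188 \right)} + 42415 = - 5 \sqrt{7} + 42415 = 42415 - 5 \sqrt{7}$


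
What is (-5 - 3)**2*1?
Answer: 64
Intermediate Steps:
(-5 - 3)**2*1 = (-8)**2*1 = 64*1 = 64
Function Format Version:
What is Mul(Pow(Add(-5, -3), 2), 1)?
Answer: 64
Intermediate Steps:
Mul(Pow(Add(-5, -3), 2), 1) = Mul(Pow(-8, 2), 1) = Mul(64, 1) = 64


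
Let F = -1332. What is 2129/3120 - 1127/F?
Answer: 529339/346320 ≈ 1.5285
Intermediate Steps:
2129/3120 - 1127/F = 2129/3120 - 1127/(-1332) = 2129*(1/3120) - 1127*(-1/1332) = 2129/3120 + 1127/1332 = 529339/346320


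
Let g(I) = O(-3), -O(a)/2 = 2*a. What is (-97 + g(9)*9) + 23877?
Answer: 23888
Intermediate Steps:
O(a) = -4*a
g(I) = 12 (g(I) = -4*(-3) = 12)
(-97 + g(9)*9) + 23877 = (-97 + 12*9) + 23877 = (-97 + 108) + 23877 = 11 + 23877 = 23888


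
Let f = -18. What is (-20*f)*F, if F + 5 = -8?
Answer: -4680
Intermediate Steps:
F = -13 (F = -5 - 8 = -13)
(-20*f)*F = -20*(-18)*(-13) = 360*(-13) = -4680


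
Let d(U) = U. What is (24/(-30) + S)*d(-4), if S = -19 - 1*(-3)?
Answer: 336/5 ≈ 67.200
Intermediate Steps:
S = -16 (S = -19 + 3 = -16)
(24/(-30) + S)*d(-4) = (24/(-30) - 16)*(-4) = (24*(-1/30) - 16)*(-4) = (-⅘ - 16)*(-4) = -84/5*(-4) = 336/5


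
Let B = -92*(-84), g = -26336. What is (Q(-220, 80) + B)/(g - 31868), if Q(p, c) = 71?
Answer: -7799/58204 ≈ -0.13399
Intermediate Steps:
B = 7728
(Q(-220, 80) + B)/(g - 31868) = (71 + 7728)/(-26336 - 31868) = 7799/(-58204) = 7799*(-1/58204) = -7799/58204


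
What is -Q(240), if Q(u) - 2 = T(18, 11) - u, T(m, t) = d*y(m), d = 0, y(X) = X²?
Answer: 238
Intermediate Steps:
T(m, t) = 0 (T(m, t) = 0*m² = 0)
Q(u) = 2 - u (Q(u) = 2 + (0 - u) = 2 - u)
-Q(240) = -(2 - 1*240) = -(2 - 240) = -1*(-238) = 238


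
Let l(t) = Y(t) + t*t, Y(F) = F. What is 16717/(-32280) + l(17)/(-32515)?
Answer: -110686187/209916840 ≈ -0.52729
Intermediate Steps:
l(t) = t + t**2 (l(t) = t + t*t = t + t**2)
16717/(-32280) + l(17)/(-32515) = 16717/(-32280) + (17*(1 + 17))/(-32515) = 16717*(-1/32280) + (17*18)*(-1/32515) = -16717/32280 + 306*(-1/32515) = -16717/32280 - 306/32515 = -110686187/209916840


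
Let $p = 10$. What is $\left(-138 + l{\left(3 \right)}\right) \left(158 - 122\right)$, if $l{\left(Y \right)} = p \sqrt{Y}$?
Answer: $-4968 + 360 \sqrt{3} \approx -4344.5$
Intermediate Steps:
$l{\left(Y \right)} = 10 \sqrt{Y}$
$\left(-138 + l{\left(3 \right)}\right) \left(158 - 122\right) = \left(-138 + 10 \sqrt{3}\right) \left(158 - 122\right) = \left(-138 + 10 \sqrt{3}\right) 36 = -4968 + 360 \sqrt{3}$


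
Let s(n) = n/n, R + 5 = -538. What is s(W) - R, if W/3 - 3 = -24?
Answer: 544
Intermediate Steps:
W = -63 (W = 9 + 3*(-24) = 9 - 72 = -63)
R = -543 (R = -5 - 538 = -543)
s(n) = 1
s(W) - R = 1 - 1*(-543) = 1 + 543 = 544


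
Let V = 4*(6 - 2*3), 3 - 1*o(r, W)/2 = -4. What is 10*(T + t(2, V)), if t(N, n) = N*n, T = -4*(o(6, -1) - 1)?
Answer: -520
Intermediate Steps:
o(r, W) = 14 (o(r, W) = 6 - 2*(-4) = 6 + 8 = 14)
V = 0 (V = 4*(6 - 6) = 4*0 = 0)
T = -52 (T = -4*(14 - 1) = -4*13 = -52)
10*(T + t(2, V)) = 10*(-52 + 2*0) = 10*(-52 + 0) = 10*(-52) = -520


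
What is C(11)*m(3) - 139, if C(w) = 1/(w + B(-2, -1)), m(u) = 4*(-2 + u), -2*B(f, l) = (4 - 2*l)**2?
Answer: -977/7 ≈ -139.57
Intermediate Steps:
B(f, l) = -(4 - 2*l)**2/2
m(u) = -8 + 4*u
C(w) = 1/(-18 + w) (C(w) = 1/(w - 2*(-2 - 1)**2) = 1/(w - 2*(-3)**2) = 1/(w - 2*9) = 1/(w - 18) = 1/(-18 + w))
C(11)*m(3) - 139 = (-8 + 4*3)/(-18 + 11) - 139 = (-8 + 12)/(-7) - 139 = -1/7*4 - 139 = -4/7 - 139 = -977/7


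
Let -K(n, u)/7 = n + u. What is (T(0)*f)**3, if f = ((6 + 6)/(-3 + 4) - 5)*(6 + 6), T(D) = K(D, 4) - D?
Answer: -13011038208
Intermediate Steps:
K(n, u) = -7*n - 7*u (K(n, u) = -7*(n + u) = -7*n - 7*u)
T(D) = -28 - 8*D (T(D) = (-7*D - 7*4) - D = (-7*D - 28) - D = (-28 - 7*D) - D = -28 - 8*D)
f = 84 (f = (12/1 - 5)*12 = (12*1 - 5)*12 = (12 - 5)*12 = 7*12 = 84)
(T(0)*f)**3 = ((-28 - 8*0)*84)**3 = ((-28 + 0)*84)**3 = (-28*84)**3 = (-2352)**3 = -13011038208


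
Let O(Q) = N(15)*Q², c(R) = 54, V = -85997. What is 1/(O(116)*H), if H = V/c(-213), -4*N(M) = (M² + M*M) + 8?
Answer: 27/66248304932 ≈ 4.0756e-10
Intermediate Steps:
N(M) = -2 - M²/2 (N(M) = -((M² + M*M) + 8)/4 = -((M² + M²) + 8)/4 = -(2*M² + 8)/4 = -(8 + 2*M²)/4 = -2 - M²/2)
O(Q) = -229*Q²/2 (O(Q) = (-2 - ½*15²)*Q² = (-2 - ½*225)*Q² = (-2 - 225/2)*Q² = -229*Q²/2)
H = -85997/54 ≈ -1592.5
1/(O(116)*H) = 1/(((-229/2*116²))*(-85997/54)) = -54/85997/(-229/2*13456) = -54/85997/(-1540712) = -1/1540712*(-54/85997) = 27/66248304932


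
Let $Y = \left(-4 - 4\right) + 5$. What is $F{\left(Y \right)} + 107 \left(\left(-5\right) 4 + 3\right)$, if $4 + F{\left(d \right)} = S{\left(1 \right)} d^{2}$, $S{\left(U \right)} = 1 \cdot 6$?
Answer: $-1769$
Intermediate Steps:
$S{\left(U \right)} = 6$
$Y = -3$ ($Y = -8 + 5 = -3$)
$F{\left(d \right)} = -4 + 6 d^{2}$
$F{\left(Y \right)} + 107 \left(\left(-5\right) 4 + 3\right) = \left(-4 + 6 \left(-3\right)^{2}\right) + 107 \left(\left(-5\right) 4 + 3\right) = \left(-4 + 6 \cdot 9\right) + 107 \left(-20 + 3\right) = \left(-4 + 54\right) + 107 \left(-17\right) = 50 - 1819 = -1769$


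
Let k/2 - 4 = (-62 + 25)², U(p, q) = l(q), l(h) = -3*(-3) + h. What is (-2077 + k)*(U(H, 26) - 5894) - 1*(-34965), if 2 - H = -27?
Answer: -3884706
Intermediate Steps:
H = 29 (H = 2 - 1*(-27) = 2 + 27 = 29)
l(h) = 9 + h
U(p, q) = 9 + q
k = 2746 (k = 8 + 2*(-62 + 25)² = 8 + 2*(-37)² = 8 + 2*1369 = 8 + 2738 = 2746)
(-2077 + k)*(U(H, 26) - 5894) - 1*(-34965) = (-2077 + 2746)*((9 + 26) - 5894) - 1*(-34965) = 669*(35 - 5894) + 34965 = 669*(-5859) + 34965 = -3919671 + 34965 = -3884706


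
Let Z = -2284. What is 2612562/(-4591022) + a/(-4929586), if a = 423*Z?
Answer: -2110828948107/5657959444223 ≈ -0.37307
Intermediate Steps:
a = -966132 (a = 423*(-2284) = -966132)
2612562/(-4591022) + a/(-4929586) = 2612562/(-4591022) - 966132/(-4929586) = 2612562*(-1/4591022) - 966132*(-1/4929586) = -1306281/2295511 + 483066/2464793 = -2110828948107/5657959444223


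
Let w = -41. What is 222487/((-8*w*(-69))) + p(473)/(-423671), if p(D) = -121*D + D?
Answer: -92976697457/9588522072 ≈ -9.6967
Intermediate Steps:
p(D) = -120*D
222487/((-8*w*(-69))) + p(473)/(-423671) = 222487/((-8*(-41)*(-69))) - 120*473/(-423671) = 222487/((328*(-69))) - 56760*(-1/423671) = 222487/(-22632) + 56760/423671 = 222487*(-1/22632) + 56760/423671 = -222487/22632 + 56760/423671 = -92976697457/9588522072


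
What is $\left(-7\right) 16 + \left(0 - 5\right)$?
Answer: $-117$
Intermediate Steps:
$\left(-7\right) 16 + \left(0 - 5\right) = -112 - 5 = -117$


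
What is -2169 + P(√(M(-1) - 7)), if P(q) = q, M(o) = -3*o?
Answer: -2169 + 2*I ≈ -2169.0 + 2.0*I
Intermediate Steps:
-2169 + P(√(M(-1) - 7)) = -2169 + √(-3*(-1) - 7) = -2169 + √(3 - 7) = -2169 + √(-4) = -2169 + 2*I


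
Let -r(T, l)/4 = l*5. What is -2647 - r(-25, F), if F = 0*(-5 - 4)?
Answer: -2647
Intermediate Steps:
F = 0 (F = 0*(-9) = 0)
r(T, l) = -20*l (r(T, l) = -4*l*5 = -20*l)
-2647 - r(-25, F) = -2647 - (-20)*0 = -2647 - 1*0 = -2647 + 0 = -2647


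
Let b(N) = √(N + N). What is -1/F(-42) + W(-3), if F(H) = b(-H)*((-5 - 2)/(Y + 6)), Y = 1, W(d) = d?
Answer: -3 + √21/42 ≈ -2.8909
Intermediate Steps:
b(N) = √2*√N (b(N) = √(2*N) = √2*√N)
F(H) = -√2*√(-H) (F(H) = (√2*√(-H))*((-5 - 2)/(1 + 6)) = (√2*√(-H))*(-7/7) = (√2*√(-H))*(-7*⅐) = (√2*√(-H))*(-1) = -√2*√(-H))
-1/F(-42) + W(-3) = -1/((-√2*√(-1*(-42)))) - 3 = -1/((-√2*√42)) - 3 = -1/((-2*√21)) - 3 = -(-1)*√21/42 - 3 = √21/42 - 3 = -3 + √21/42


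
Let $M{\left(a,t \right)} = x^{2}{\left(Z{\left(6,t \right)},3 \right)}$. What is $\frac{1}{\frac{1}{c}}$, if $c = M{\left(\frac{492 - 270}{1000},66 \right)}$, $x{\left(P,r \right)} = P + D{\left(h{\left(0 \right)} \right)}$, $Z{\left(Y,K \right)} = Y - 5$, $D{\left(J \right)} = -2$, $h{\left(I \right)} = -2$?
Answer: $1$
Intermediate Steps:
$Z{\left(Y,K \right)} = -5 + Y$
$x{\left(P,r \right)} = -2 + P$ ($x{\left(P,r \right)} = P - 2 = -2 + P$)
$M{\left(a,t \right)} = 1$ ($M{\left(a,t \right)} = \left(-2 + \left(-5 + 6\right)\right)^{2} = \left(-2 + 1\right)^{2} = \left(-1\right)^{2} = 1$)
$c = 1$
$\frac{1}{\frac{1}{c}} = \frac{1}{1^{-1}} = 1^{-1} = 1$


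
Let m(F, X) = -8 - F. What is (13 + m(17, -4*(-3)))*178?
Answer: -2136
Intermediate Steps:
(13 + m(17, -4*(-3)))*178 = (13 + (-8 - 1*17))*178 = (13 + (-8 - 17))*178 = (13 - 25)*178 = -12*178 = -2136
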